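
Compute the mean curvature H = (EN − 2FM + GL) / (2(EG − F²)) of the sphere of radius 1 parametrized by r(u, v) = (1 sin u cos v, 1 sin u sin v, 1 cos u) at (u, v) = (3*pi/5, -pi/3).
H = -1

With E = 1, F = 0, G = sin(u)^2, L = -sin(u)/Abs(sin(u)), M = 0, N = -sin(u)^3/Abs(sin(u)), assemble
  H = (EN − 2FM + GL) / (2(EG − F²)) = -sin(u)/Abs(sin(u)).
At (u, v) = (3*pi/5, -pi/3): H = -1.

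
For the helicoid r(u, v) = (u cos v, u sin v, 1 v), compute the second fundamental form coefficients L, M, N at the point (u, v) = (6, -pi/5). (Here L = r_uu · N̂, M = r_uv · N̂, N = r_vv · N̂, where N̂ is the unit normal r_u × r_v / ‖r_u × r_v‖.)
L = 0;  M = -sqrt(37)/37;  N = 0

Compute the unit normal N̂(u, v) = (sin(v)/sqrt(u^2 + 1), -cos(v)/sqrt(u^2 + 1), u/sqrt(u^2 + 1)), and the second partials r_uu, r_uv, r_vv. Take dot products:
  L(u, v) = r_uu · N̂ = 0,
  M(u, v) = r_uv · N̂ = -1/sqrt(u^2 + 1),
  N(u, v) = r_vv · N̂ = 0.
Evaluating at (u, v) = (6, -pi/5):
  L = 0, M = -sqrt(37)/37, N = 0.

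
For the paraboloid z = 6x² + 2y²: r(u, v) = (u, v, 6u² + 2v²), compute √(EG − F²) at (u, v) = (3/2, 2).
√(EG − F²)|_{(3/2, 2)} = sqrt(389)

E = 144*u^2 + 1, F = 48*u*v, G = 16*v^2 + 1; EG − F² = 144*u^2 + 16*v^2 + 1; √(EG − F²) = sqrt(144*u^2 + 16*v^2 + 1). At the given point: sqrt(389).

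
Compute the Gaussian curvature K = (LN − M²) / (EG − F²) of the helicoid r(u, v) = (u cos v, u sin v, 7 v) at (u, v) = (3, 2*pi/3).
K = -49/3364

Coefficients of the first fundamental form: E = 1, F = 0, G = u^2 + 49.
Coefficients of the second fundamental form: L = 0, M = -7/sqrt(u^2 + 49), N = 0.
Assemble K = (LN − M²)/(EG − F²) = -49/(u^2 + 49)^2. At (u, v) = (3, 2*pi/3): K = -49/3364.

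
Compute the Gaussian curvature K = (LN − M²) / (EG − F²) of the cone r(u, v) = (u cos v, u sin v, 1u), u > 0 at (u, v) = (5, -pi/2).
K = 0

Coefficients of the first fundamental form: E = 2, F = 0, G = u^2.
Coefficients of the second fundamental form: L = 0, M = 0, N = sqrt(2)*u^2/(2*Abs(u)).
Assemble K = (LN − M²)/(EG − F²) = 0. At (u, v) = (5, -pi/2): K = 0.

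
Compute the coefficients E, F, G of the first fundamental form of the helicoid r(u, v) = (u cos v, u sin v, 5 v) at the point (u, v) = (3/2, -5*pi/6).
E = 1;  F = 0;  G = 109/4

Partials: r_u = (cos(v), sin(v), 0), r_v = (-u*sin(v), u*cos(v), 5). As functions of (u, v):
  E = r_u · r_u = 1,
  F = r_u · r_v = 0,
  G = r_v · r_v = u^2 + 25.
Evaluating at (u, v) = (3/2, -5*pi/6): E = 1, F = 0, G = 109/4.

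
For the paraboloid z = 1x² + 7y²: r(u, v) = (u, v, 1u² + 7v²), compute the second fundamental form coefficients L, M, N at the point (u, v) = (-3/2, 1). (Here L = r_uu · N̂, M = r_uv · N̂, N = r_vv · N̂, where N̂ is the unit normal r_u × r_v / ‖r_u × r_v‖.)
L = sqrt(206)/103;  M = 0;  N = 7*sqrt(206)/103

Compute the unit normal N̂(u, v) = (-2*u/sqrt(4*u^2 + 196*v^2 + 1), -14*v/sqrt(4*u^2 + 196*v^2 + 1), 1/sqrt(4*u^2 + 196*v^2 + 1)), and the second partials r_uu, r_uv, r_vv. Take dot products:
  L(u, v) = r_uu · N̂ = 2/sqrt(4*u^2 + 196*v^2 + 1),
  M(u, v) = r_uv · N̂ = 0,
  N(u, v) = r_vv · N̂ = 14/sqrt(4*u^2 + 196*v^2 + 1).
Evaluating at (u, v) = (-3/2, 1):
  L = sqrt(206)/103, M = 0, N = 7*sqrt(206)/103.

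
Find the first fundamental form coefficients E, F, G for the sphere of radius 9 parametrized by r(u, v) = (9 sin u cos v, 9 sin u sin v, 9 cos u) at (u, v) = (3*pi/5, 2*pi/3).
E = 81;  F = 0;  G = 81*sqrt(5)/8 + 405/8

Partials: r_u = (9*cos(u)*cos(v), 9*sin(v)*cos(u), -9*sin(u)), r_v = (-9*sin(u)*sin(v), 9*sin(u)*cos(v), 0). As functions of (u, v):
  E = r_u · r_u = 81,
  F = r_u · r_v = 0,
  G = r_v · r_v = 81*sin(u)^2.
Evaluating at (u, v) = (3*pi/5, 2*pi/3): E = 81, F = 0, G = 81*sqrt(5)/8 + 405/8.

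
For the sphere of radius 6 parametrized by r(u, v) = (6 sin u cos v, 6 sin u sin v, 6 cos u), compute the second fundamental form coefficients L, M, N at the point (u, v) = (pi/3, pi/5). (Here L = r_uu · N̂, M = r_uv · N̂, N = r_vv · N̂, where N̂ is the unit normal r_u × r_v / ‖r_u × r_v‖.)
L = -6;  M = 0;  N = -9/2

Compute the unit normal N̂(u, v) = (sin(u)^2*cos(v)/Abs(sin(u)), sin(u)^2*sin(v)/Abs(sin(u)), sin(2*u)/(2*Abs(sin(u)))), and the second partials r_uu, r_uv, r_vv. Take dot products:
  L(u, v) = r_uu · N̂ = -6*sin(u)/Abs(sin(u)),
  M(u, v) = r_uv · N̂ = 0,
  N(u, v) = r_vv · N̂ = -6*sin(u)^3/Abs(sin(u)).
Evaluating at (u, v) = (pi/3, pi/5):
  L = -6, M = 0, N = -9/2.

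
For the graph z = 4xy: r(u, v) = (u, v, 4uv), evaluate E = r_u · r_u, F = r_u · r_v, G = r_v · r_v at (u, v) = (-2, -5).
E = 401;  F = 160;  G = 65

Partials: r_u = (1, 0, 4*v), r_v = (0, 1, 4*u). As functions of (u, v):
  E = r_u · r_u = 16*v^2 + 1,
  F = r_u · r_v = 16*u*v,
  G = r_v · r_v = 16*u^2 + 1.
Evaluating at (u, v) = (-2, -5): E = 401, F = 160, G = 65.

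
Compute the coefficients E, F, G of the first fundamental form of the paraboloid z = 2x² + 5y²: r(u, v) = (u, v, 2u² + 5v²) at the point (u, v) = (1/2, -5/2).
E = 5;  F = -50;  G = 626

Partials: r_u = (1, 0, 4*u), r_v = (0, 1, 10*v). As functions of (u, v):
  E = r_u · r_u = 16*u^2 + 1,
  F = r_u · r_v = 40*u*v,
  G = r_v · r_v = 100*v^2 + 1.
Evaluating at (u, v) = (1/2, -5/2): E = 5, F = -50, G = 626.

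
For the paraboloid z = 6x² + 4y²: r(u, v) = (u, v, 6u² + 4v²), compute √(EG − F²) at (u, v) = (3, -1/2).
√(EG − F²)|_{(3, -1/2)} = sqrt(1313)

E = 144*u^2 + 1, F = 96*u*v, G = 64*v^2 + 1; EG − F² = 144*u^2 + 64*v^2 + 1; √(EG − F²) = sqrt(144*u^2 + 64*v^2 + 1). At the given point: sqrt(1313).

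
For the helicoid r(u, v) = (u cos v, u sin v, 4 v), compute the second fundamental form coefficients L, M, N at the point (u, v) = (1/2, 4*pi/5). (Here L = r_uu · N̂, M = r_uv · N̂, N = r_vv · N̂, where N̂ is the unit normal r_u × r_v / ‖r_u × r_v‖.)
L = 0;  M = -8*sqrt(65)/65;  N = 0

Compute the unit normal N̂(u, v) = (4*sin(v)/sqrt(u^2 + 16), -4*cos(v)/sqrt(u^2 + 16), u/sqrt(u^2 + 16)), and the second partials r_uu, r_uv, r_vv. Take dot products:
  L(u, v) = r_uu · N̂ = 0,
  M(u, v) = r_uv · N̂ = -4/sqrt(u^2 + 16),
  N(u, v) = r_vv · N̂ = 0.
Evaluating at (u, v) = (1/2, 4*pi/5):
  L = 0, M = -8*sqrt(65)/65, N = 0.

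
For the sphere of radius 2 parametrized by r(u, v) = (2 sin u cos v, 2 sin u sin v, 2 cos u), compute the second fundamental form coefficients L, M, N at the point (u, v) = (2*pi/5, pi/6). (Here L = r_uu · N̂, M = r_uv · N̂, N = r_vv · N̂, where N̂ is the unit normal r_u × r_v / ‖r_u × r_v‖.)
L = -2;  M = 0;  N = -5/4 - sqrt(5)/4

Compute the unit normal N̂(u, v) = (sin(u)^2*cos(v)/Abs(sin(u)), sin(u)^2*sin(v)/Abs(sin(u)), sin(2*u)/(2*Abs(sin(u)))), and the second partials r_uu, r_uv, r_vv. Take dot products:
  L(u, v) = r_uu · N̂ = -2*sin(u)/Abs(sin(u)),
  M(u, v) = r_uv · N̂ = 0,
  N(u, v) = r_vv · N̂ = -2*sin(u)^3/Abs(sin(u)).
Evaluating at (u, v) = (2*pi/5, pi/6):
  L = -2, M = 0, N = -5/4 - sqrt(5)/4.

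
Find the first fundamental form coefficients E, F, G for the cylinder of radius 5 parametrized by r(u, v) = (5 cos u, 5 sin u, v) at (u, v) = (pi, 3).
E = 25;  F = 0;  G = 1

Partials: r_u = (-5*sin(u), 5*cos(u), 0), r_v = (0, 0, 1). As functions of (u, v):
  E = r_u · r_u = 25,
  F = r_u · r_v = 0,
  G = r_v · r_v = 1.
Evaluating at (u, v) = (pi, 3): E = 25, F = 0, G = 1.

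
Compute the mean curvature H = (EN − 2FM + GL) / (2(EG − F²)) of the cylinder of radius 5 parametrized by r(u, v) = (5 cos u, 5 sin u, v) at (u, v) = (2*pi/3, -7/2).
H = -1/10

With E = 25, F = 0, G = 1, L = -5, M = 0, N = 0, assemble
  H = (EN − 2FM + GL) / (2(EG − F²)) = -1/10.
At (u, v) = (2*pi/3, -7/2): H = -1/10.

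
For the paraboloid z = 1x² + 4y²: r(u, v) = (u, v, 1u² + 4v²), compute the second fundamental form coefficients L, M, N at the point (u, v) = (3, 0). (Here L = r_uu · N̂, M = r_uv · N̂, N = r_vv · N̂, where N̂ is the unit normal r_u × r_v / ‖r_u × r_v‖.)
L = 2*sqrt(37)/37;  M = 0;  N = 8*sqrt(37)/37

Compute the unit normal N̂(u, v) = (-2*u/sqrt(4*u^2 + 64*v^2 + 1), -8*v/sqrt(4*u^2 + 64*v^2 + 1), 1/sqrt(4*u^2 + 64*v^2 + 1)), and the second partials r_uu, r_uv, r_vv. Take dot products:
  L(u, v) = r_uu · N̂ = 2/sqrt(4*u^2 + 64*v^2 + 1),
  M(u, v) = r_uv · N̂ = 0,
  N(u, v) = r_vv · N̂ = 8/sqrt(4*u^2 + 64*v^2 + 1).
Evaluating at (u, v) = (3, 0):
  L = 2*sqrt(37)/37, M = 0, N = 8*sqrt(37)/37.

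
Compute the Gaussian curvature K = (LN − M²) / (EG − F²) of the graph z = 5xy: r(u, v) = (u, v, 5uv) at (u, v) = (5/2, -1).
K = -400/531441

Coefficients of the first fundamental form: E = 25*v^2 + 1, F = 25*u*v, G = 25*u^2 + 1.
Coefficients of the second fundamental form: L = 0, M = 5/sqrt(25*u^2 + 25*v^2 + 1), N = 0.
Assemble K = (LN − M²)/(EG − F²) = -25/(625*u^4 + 1250*u^2*v^2 + 50*u^2 + 625*v^4 + 50*v^2 + 1). At (u, v) = (5/2, -1): K = -400/531441.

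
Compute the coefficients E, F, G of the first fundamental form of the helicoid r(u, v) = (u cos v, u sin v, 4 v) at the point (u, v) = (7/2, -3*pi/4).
E = 1;  F = 0;  G = 113/4

Partials: r_u = (cos(v), sin(v), 0), r_v = (-u*sin(v), u*cos(v), 4). As functions of (u, v):
  E = r_u · r_u = 1,
  F = r_u · r_v = 0,
  G = r_v · r_v = u^2 + 16.
Evaluating at (u, v) = (7/2, -3*pi/4): E = 1, F = 0, G = 113/4.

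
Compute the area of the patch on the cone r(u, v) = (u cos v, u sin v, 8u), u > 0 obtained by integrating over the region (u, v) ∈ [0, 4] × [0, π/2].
Area = 4*sqrt(65)*pi

Area = ∫∫ √(EG − F²) du dv with √(EG − F²) = sqrt(65)*Abs(u). Integrating over [0, 4] × [0, π/2] gives 4*sqrt(65)*pi.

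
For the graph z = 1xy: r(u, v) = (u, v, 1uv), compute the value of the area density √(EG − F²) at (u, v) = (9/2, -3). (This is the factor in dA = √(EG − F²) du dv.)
√(EG − F²)|_{(9/2, -3)} = 11/2

E = v^2 + 1, F = u*v, G = u^2 + 1, so EG − F² = u^2 + v^2 + 1. Taking the positive square root: √(EG − F²) = sqrt(u^2 + v^2 + 1). At (u, v) = (9/2, -3): 11/2.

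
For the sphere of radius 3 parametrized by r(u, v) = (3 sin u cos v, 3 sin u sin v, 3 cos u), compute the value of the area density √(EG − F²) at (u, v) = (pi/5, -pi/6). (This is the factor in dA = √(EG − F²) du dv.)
√(EG − F²)|_{(pi/5, -pi/6)} = 9*sqrt(10 - 2*sqrt(5))/4

E = 9, F = 0, G = 9*sin(u)^2, so EG − F² = 81*sin(u)^2. Taking the positive square root: √(EG − F²) = 9*Abs(sin(u)). At (u, v) = (pi/5, -pi/6): 9*sqrt(10 - 2*sqrt(5))/4.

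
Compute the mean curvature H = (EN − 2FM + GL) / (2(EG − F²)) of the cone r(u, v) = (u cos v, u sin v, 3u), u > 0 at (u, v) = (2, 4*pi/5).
H = 3*sqrt(10)/40

With E = 10, F = 0, G = u^2, L = 0, M = 0, N = 3*sqrt(10)*u^2/(10*Abs(u)), assemble
  H = (EN − 2FM + GL) / (2(EG − F²)) = 3*sqrt(10)/(20*Abs(u)).
At (u, v) = (2, 4*pi/5): H = 3*sqrt(10)/40.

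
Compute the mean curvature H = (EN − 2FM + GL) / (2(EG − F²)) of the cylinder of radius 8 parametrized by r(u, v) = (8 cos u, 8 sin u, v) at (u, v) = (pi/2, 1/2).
H = -1/16

With E = 64, F = 0, G = 1, L = -8, M = 0, N = 0, assemble
  H = (EN − 2FM + GL) / (2(EG − F²)) = -1/16.
At (u, v) = (pi/2, 1/2): H = -1/16.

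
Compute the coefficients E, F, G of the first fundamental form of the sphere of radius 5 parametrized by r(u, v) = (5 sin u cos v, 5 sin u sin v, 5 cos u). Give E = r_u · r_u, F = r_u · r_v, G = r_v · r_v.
E = 25;  F = 0;  G = 25*sin(u)^2

Compute partials: r_u = (5*cos(u)*cos(v), 5*sin(v)*cos(u), -5*sin(u)), r_v = (-5*sin(u)*sin(v), 5*sin(u)*cos(v), 0). Then
  E = r_u · r_u = 25,
  F = r_u · r_v = 0,
  G = r_v · r_v = 25*sin(u)^2.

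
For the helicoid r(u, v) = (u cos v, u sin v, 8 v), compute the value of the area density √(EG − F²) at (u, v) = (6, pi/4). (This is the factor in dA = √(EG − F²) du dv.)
√(EG − F²)|_{(6, pi/4)} = 10

E = 1, F = 0, G = u^2 + 64, so EG − F² = u^2 + 64. Taking the positive square root: √(EG − F²) = sqrt(u^2 + 64). At (u, v) = (6, pi/4): 10.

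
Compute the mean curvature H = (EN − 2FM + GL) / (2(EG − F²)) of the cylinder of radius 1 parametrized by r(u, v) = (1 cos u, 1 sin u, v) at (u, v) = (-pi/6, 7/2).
H = -1/2

With E = 1, F = 0, G = 1, L = -1, M = 0, N = 0, assemble
  H = (EN − 2FM + GL) / (2(EG − F²)) = -1/2.
At (u, v) = (-pi/6, 7/2): H = -1/2.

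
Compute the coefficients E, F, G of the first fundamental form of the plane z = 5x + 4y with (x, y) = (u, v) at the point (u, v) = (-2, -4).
E = 26;  F = 20;  G = 17

Partials: r_u = (1, 0, 5), r_v = (0, 1, 4). As functions of (u, v):
  E = r_u · r_u = 26,
  F = r_u · r_v = 20,
  G = r_v · r_v = 17.
Evaluating at (u, v) = (-2, -4): E = 26, F = 20, G = 17.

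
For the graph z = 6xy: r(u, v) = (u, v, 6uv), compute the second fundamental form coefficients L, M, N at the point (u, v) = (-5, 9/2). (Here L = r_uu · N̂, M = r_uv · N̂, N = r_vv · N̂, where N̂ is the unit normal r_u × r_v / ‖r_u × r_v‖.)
L = 0;  M = 3*sqrt(1630)/815;  N = 0

Compute the unit normal N̂(u, v) = (-6*v/sqrt(36*u^2 + 36*v^2 + 1), -6*u/sqrt(36*u^2 + 36*v^2 + 1), 1/sqrt(36*u^2 + 36*v^2 + 1)), and the second partials r_uu, r_uv, r_vv. Take dot products:
  L(u, v) = r_uu · N̂ = 0,
  M(u, v) = r_uv · N̂ = 6/sqrt(36*u^2 + 36*v^2 + 1),
  N(u, v) = r_vv · N̂ = 0.
Evaluating at (u, v) = (-5, 9/2):
  L = 0, M = 3*sqrt(1630)/815, N = 0.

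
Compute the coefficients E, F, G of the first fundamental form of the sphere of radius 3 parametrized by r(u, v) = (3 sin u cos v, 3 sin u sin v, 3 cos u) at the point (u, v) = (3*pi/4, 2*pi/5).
E = 9;  F = 0;  G = 9/2

Partials: r_u = (3*cos(u)*cos(v), 3*sin(v)*cos(u), -3*sin(u)), r_v = (-3*sin(u)*sin(v), 3*sin(u)*cos(v), 0). As functions of (u, v):
  E = r_u · r_u = 9,
  F = r_u · r_v = 0,
  G = r_v · r_v = 9*sin(u)^2.
Evaluating at (u, v) = (3*pi/4, 2*pi/5): E = 9, F = 0, G = 9/2.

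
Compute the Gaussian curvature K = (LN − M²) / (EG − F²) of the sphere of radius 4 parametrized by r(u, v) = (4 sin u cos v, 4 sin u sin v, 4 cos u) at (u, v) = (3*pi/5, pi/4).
K = 1/16

Coefficients of the first fundamental form: E = 16, F = 0, G = 16*sin(u)^2.
Coefficients of the second fundamental form: L = -4*sin(u)/Abs(sin(u)), M = 0, N = -4*sin(u)^3/Abs(sin(u)).
Assemble K = (LN − M²)/(EG − F²) = 1/16. At (u, v) = (3*pi/5, pi/4): K = 1/16.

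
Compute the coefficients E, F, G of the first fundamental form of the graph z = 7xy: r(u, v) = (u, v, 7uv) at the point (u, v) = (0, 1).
E = 50;  F = 0;  G = 1

Partials: r_u = (1, 0, 7*v), r_v = (0, 1, 7*u). As functions of (u, v):
  E = r_u · r_u = 49*v^2 + 1,
  F = r_u · r_v = 49*u*v,
  G = r_v · r_v = 49*u^2 + 1.
Evaluating at (u, v) = (0, 1): E = 50, F = 0, G = 1.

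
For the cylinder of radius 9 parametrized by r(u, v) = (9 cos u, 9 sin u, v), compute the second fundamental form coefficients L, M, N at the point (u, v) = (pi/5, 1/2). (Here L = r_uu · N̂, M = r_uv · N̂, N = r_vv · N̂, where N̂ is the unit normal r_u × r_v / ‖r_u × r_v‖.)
L = -9;  M = 0;  N = 0

Compute the unit normal N̂(u, v) = (cos(u), sin(u), 0), and the second partials r_uu, r_uv, r_vv. Take dot products:
  L(u, v) = r_uu · N̂ = -9,
  M(u, v) = r_uv · N̂ = 0,
  N(u, v) = r_vv · N̂ = 0.
Evaluating at (u, v) = (pi/5, 1/2):
  L = -9, M = 0, N = 0.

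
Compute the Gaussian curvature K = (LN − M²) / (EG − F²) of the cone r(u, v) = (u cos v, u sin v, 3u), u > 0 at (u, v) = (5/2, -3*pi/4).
K = 0

Coefficients of the first fundamental form: E = 10, F = 0, G = u^2.
Coefficients of the second fundamental form: L = 0, M = 0, N = 3*sqrt(10)*u^2/(10*Abs(u)).
Assemble K = (LN − M²)/(EG − F²) = 0. At (u, v) = (5/2, -3*pi/4): K = 0.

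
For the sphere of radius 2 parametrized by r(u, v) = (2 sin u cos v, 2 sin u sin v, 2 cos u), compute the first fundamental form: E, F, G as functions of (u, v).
E = 4;  F = 0;  G = 4*sin(u)^2

Compute partials: r_u = (2*cos(u)*cos(v), 2*sin(v)*cos(u), -2*sin(u)), r_v = (-2*sin(u)*sin(v), 2*sin(u)*cos(v), 0). Then
  E = r_u · r_u = 4,
  F = r_u · r_v = 0,
  G = r_v · r_v = 4*sin(u)^2.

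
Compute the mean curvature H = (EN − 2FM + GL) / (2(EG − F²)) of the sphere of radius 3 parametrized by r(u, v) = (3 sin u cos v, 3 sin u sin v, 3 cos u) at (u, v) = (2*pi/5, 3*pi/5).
H = -1/3

With E = 9, F = 0, G = 9*sin(u)^2, L = -3*sin(u)/Abs(sin(u)), M = 0, N = -3*sin(u)^3/Abs(sin(u)), assemble
  H = (EN − 2FM + GL) / (2(EG − F²)) = -sin(u)/(3*Abs(sin(u))).
At (u, v) = (2*pi/5, 3*pi/5): H = -1/3.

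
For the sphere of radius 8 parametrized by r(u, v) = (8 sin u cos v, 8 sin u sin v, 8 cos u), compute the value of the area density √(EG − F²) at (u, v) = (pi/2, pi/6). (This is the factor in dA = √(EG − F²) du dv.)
√(EG − F²)|_{(pi/2, pi/6)} = 64

E = 64, F = 0, G = 64*sin(u)^2, so EG − F² = 4096*sin(u)^2. Taking the positive square root: √(EG − F²) = 64*Abs(sin(u)). At (u, v) = (pi/2, pi/6): 64.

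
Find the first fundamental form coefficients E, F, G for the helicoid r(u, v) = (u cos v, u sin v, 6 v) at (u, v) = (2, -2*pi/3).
E = 1;  F = 0;  G = 40

Partials: r_u = (cos(v), sin(v), 0), r_v = (-u*sin(v), u*cos(v), 6). As functions of (u, v):
  E = r_u · r_u = 1,
  F = r_u · r_v = 0,
  G = r_v · r_v = u^2 + 36.
Evaluating at (u, v) = (2, -2*pi/3): E = 1, F = 0, G = 40.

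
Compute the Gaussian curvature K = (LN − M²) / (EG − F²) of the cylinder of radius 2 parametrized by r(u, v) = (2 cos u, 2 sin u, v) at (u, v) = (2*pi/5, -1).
K = 0

Coefficients of the first fundamental form: E = 4, F = 0, G = 1.
Coefficients of the second fundamental form: L = -2, M = 0, N = 0.
Assemble K = (LN − M²)/(EG − F²) = 0. At (u, v) = (2*pi/5, -1): K = 0.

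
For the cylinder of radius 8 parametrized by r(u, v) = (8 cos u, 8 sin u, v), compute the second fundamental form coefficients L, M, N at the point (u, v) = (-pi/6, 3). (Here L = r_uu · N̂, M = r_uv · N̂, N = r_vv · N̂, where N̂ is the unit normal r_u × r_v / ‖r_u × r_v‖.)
L = -8;  M = 0;  N = 0

Compute the unit normal N̂(u, v) = (cos(u), sin(u), 0), and the second partials r_uu, r_uv, r_vv. Take dot products:
  L(u, v) = r_uu · N̂ = -8,
  M(u, v) = r_uv · N̂ = 0,
  N(u, v) = r_vv · N̂ = 0.
Evaluating at (u, v) = (-pi/6, 3):
  L = -8, M = 0, N = 0.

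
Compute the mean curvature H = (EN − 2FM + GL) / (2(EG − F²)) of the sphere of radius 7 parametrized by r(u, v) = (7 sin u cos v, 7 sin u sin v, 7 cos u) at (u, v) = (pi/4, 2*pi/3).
H = -1/7

With E = 49, F = 0, G = 49*sin(u)^2, L = -7*sin(u)/Abs(sin(u)), M = 0, N = -7*sin(u)^3/Abs(sin(u)), assemble
  H = (EN − 2FM + GL) / (2(EG − F²)) = -sin(u)/(7*Abs(sin(u))).
At (u, v) = (pi/4, 2*pi/3): H = -1/7.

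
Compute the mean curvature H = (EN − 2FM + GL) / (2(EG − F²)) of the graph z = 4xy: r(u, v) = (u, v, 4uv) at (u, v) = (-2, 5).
H = 128*sqrt(465)/43245

With E = 16*v^2 + 1, F = 16*u*v, G = 16*u^2 + 1, L = 0, M = 4/sqrt(16*u^2 + 16*v^2 + 1), N = 0, assemble
  H = (EN − 2FM + GL) / (2(EG − F²)) = -64*u*v/(16*u^2 + 16*v^2 + 1)^(3/2).
At (u, v) = (-2, 5): H = 128*sqrt(465)/43245.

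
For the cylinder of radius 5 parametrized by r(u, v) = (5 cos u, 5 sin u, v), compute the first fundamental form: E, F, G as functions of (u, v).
E = 25;  F = 0;  G = 1

Compute partials: r_u = (-5*sin(u), 5*cos(u), 0), r_v = (0, 0, 1). Then
  E = r_u · r_u = 25,
  F = r_u · r_v = 0,
  G = r_v · r_v = 1.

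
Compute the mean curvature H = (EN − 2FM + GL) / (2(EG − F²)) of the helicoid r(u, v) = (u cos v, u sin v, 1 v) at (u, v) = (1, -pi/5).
H = 0

With E = 1, F = 0, G = u^2 + 1, L = 0, M = -1/sqrt(u^2 + 1), N = 0, assemble
  H = (EN − 2FM + GL) / (2(EG − F²)) = 0.
At (u, v) = (1, -pi/5): H = 0.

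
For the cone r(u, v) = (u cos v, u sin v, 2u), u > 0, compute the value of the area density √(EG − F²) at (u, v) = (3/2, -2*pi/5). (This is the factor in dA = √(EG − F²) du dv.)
√(EG − F²)|_{(3/2, -2*pi/5)} = 3*sqrt(5)/2

E = 5, F = 0, G = u^2, so EG − F² = 5*u^2. Taking the positive square root: √(EG − F²) = sqrt(5)*Abs(u). At (u, v) = (3/2, -2*pi/5): 3*sqrt(5)/2.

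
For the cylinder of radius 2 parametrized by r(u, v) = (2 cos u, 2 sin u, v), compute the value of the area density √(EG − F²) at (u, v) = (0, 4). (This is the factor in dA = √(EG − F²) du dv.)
√(EG − F²)|_{(0, 4)} = 2

E = 4, F = 0, G = 1, so EG − F² = 4. Taking the positive square root: √(EG − F²) = 2. At (u, v) = (0, 4): 2.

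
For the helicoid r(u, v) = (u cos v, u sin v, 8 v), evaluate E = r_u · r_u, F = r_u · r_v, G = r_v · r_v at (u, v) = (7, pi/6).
E = 1;  F = 0;  G = 113

Partials: r_u = (cos(v), sin(v), 0), r_v = (-u*sin(v), u*cos(v), 8). As functions of (u, v):
  E = r_u · r_u = 1,
  F = r_u · r_v = 0,
  G = r_v · r_v = u^2 + 64.
Evaluating at (u, v) = (7, pi/6): E = 1, F = 0, G = 113.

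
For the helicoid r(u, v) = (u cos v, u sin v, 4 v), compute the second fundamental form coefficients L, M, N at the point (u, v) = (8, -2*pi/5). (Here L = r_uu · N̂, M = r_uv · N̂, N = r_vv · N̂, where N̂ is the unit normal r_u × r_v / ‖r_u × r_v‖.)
L = 0;  M = -sqrt(5)/5;  N = 0

Compute the unit normal N̂(u, v) = (4*sin(v)/sqrt(u^2 + 16), -4*cos(v)/sqrt(u^2 + 16), u/sqrt(u^2 + 16)), and the second partials r_uu, r_uv, r_vv. Take dot products:
  L(u, v) = r_uu · N̂ = 0,
  M(u, v) = r_uv · N̂ = -4/sqrt(u^2 + 16),
  N(u, v) = r_vv · N̂ = 0.
Evaluating at (u, v) = (8, -2*pi/5):
  L = 0, M = -sqrt(5)/5, N = 0.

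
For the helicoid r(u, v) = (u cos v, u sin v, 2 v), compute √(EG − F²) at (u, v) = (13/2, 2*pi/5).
√(EG − F²)|_{(13/2, 2*pi/5)} = sqrt(185)/2

E = 1, F = 0, G = u^2 + 4; EG − F² = u^2 + 4; √(EG − F²) = sqrt(u^2 + 4). At the given point: sqrt(185)/2.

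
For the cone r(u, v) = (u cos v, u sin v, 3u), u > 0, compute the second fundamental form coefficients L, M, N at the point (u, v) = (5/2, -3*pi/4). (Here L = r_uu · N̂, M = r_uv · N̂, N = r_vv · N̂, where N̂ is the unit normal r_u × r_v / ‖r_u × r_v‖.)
L = 0;  M = 0;  N = 3*sqrt(10)/4

Compute the unit normal N̂(u, v) = (-3*sqrt(10)*u*cos(v)/(10*Abs(u)), -3*sqrt(10)*u*sin(v)/(10*Abs(u)), sqrt(10)*u/(10*Abs(u))), and the second partials r_uu, r_uv, r_vv. Take dot products:
  L(u, v) = r_uu · N̂ = 0,
  M(u, v) = r_uv · N̂ = 0,
  N(u, v) = r_vv · N̂ = 3*sqrt(10)*u^2/(10*Abs(u)).
Evaluating at (u, v) = (5/2, -3*pi/4):
  L = 0, M = 0, N = 3*sqrt(10)/4.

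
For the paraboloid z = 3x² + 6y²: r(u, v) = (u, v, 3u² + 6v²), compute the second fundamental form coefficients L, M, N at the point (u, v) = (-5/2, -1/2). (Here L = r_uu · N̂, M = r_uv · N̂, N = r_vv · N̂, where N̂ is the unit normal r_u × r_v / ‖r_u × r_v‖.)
L = 3*sqrt(262)/131;  M = 0;  N = 6*sqrt(262)/131

Compute the unit normal N̂(u, v) = (-6*u/sqrt(36*u^2 + 144*v^2 + 1), -12*v/sqrt(36*u^2 + 144*v^2 + 1), 1/sqrt(36*u^2 + 144*v^2 + 1)), and the second partials r_uu, r_uv, r_vv. Take dot products:
  L(u, v) = r_uu · N̂ = 6/sqrt(36*u^2 + 144*v^2 + 1),
  M(u, v) = r_uv · N̂ = 0,
  N(u, v) = r_vv · N̂ = 12/sqrt(36*u^2 + 144*v^2 + 1).
Evaluating at (u, v) = (-5/2, -1/2):
  L = 3*sqrt(262)/131, M = 0, N = 6*sqrt(262)/131.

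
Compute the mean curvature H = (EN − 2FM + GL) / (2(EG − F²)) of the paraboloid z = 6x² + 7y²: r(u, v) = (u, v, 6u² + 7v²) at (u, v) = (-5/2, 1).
H = 7489*sqrt(1097)/1203409

With E = 144*u^2 + 1, F = 168*u*v, G = 196*v^2 + 1, L = 12/sqrt(144*u^2 + 196*v^2 + 1), M = 0, N = 14/sqrt(144*u^2 + 196*v^2 + 1), assemble
  H = (EN − 2FM + GL) / (2(EG − F²)) = (1008*u^2 + 1176*v^2 + 13)/(144*u^2 + 196*v^2 + 1)^(3/2).
At (u, v) = (-5/2, 1): H = 7489*sqrt(1097)/1203409.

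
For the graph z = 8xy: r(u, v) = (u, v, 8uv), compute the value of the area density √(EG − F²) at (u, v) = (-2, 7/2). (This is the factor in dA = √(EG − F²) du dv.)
√(EG − F²)|_{(-2, 7/2)} = sqrt(1041)

E = 64*v^2 + 1, F = 64*u*v, G = 64*u^2 + 1, so EG − F² = 64*u^2 + 64*v^2 + 1. Taking the positive square root: √(EG − F²) = sqrt(64*u^2 + 64*v^2 + 1). At (u, v) = (-2, 7/2): sqrt(1041).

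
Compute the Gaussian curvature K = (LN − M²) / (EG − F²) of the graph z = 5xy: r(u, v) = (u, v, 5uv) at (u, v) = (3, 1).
K = -25/63001

Coefficients of the first fundamental form: E = 25*v^2 + 1, F = 25*u*v, G = 25*u^2 + 1.
Coefficients of the second fundamental form: L = 0, M = 5/sqrt(25*u^2 + 25*v^2 + 1), N = 0.
Assemble K = (LN − M²)/(EG − F²) = -25/(625*u^4 + 1250*u^2*v^2 + 50*u^2 + 625*v^4 + 50*v^2 + 1). At (u, v) = (3, 1): K = -25/63001.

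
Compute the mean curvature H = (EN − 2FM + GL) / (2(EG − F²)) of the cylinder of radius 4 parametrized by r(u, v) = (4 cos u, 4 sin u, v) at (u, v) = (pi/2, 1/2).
H = -1/8

With E = 16, F = 0, G = 1, L = -4, M = 0, N = 0, assemble
  H = (EN − 2FM + GL) / (2(EG − F²)) = -1/8.
At (u, v) = (pi/2, 1/2): H = -1/8.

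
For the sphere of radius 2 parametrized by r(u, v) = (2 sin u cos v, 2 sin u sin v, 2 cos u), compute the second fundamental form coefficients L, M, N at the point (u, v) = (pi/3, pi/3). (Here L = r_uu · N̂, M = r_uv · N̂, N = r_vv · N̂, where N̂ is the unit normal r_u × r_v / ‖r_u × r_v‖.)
L = -2;  M = 0;  N = -3/2

Compute the unit normal N̂(u, v) = (sin(u)^2*cos(v)/Abs(sin(u)), sin(u)^2*sin(v)/Abs(sin(u)), sin(2*u)/(2*Abs(sin(u)))), and the second partials r_uu, r_uv, r_vv. Take dot products:
  L(u, v) = r_uu · N̂ = -2*sin(u)/Abs(sin(u)),
  M(u, v) = r_uv · N̂ = 0,
  N(u, v) = r_vv · N̂ = -2*sin(u)^3/Abs(sin(u)).
Evaluating at (u, v) = (pi/3, pi/3):
  L = -2, M = 0, N = -3/2.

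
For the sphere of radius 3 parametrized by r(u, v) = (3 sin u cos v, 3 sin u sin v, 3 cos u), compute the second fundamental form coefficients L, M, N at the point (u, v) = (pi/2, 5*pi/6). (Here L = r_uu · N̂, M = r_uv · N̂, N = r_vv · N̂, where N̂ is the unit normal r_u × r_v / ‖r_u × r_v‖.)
L = -3;  M = 0;  N = -3

Compute the unit normal N̂(u, v) = (sin(u)^2*cos(v)/Abs(sin(u)), sin(u)^2*sin(v)/Abs(sin(u)), sin(2*u)/(2*Abs(sin(u)))), and the second partials r_uu, r_uv, r_vv. Take dot products:
  L(u, v) = r_uu · N̂ = -3*sin(u)/Abs(sin(u)),
  M(u, v) = r_uv · N̂ = 0,
  N(u, v) = r_vv · N̂ = -3*sin(u)^3/Abs(sin(u)).
Evaluating at (u, v) = (pi/2, 5*pi/6):
  L = -3, M = 0, N = -3.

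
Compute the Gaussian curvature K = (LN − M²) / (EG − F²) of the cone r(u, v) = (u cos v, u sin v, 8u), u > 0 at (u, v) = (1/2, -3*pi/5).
K = 0

Coefficients of the first fundamental form: E = 65, F = 0, G = u^2.
Coefficients of the second fundamental form: L = 0, M = 0, N = 8*sqrt(65)*u^2/(65*Abs(u)).
Assemble K = (LN − M²)/(EG − F²) = 0. At (u, v) = (1/2, -3*pi/5): K = 0.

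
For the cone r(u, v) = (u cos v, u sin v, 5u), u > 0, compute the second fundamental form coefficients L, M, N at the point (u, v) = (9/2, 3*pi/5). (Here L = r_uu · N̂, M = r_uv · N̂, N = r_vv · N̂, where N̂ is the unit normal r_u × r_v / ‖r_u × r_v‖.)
L = 0;  M = 0;  N = 45*sqrt(26)/52

Compute the unit normal N̂(u, v) = (-5*sqrt(26)*u*cos(v)/(26*Abs(u)), -5*sqrt(26)*u*sin(v)/(26*Abs(u)), sqrt(26)*u/(26*Abs(u))), and the second partials r_uu, r_uv, r_vv. Take dot products:
  L(u, v) = r_uu · N̂ = 0,
  M(u, v) = r_uv · N̂ = 0,
  N(u, v) = r_vv · N̂ = 5*sqrt(26)*u^2/(26*Abs(u)).
Evaluating at (u, v) = (9/2, 3*pi/5):
  L = 0, M = 0, N = 45*sqrt(26)/52.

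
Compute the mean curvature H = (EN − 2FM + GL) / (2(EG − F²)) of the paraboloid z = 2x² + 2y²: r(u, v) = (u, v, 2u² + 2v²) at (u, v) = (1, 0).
H = 36*sqrt(17)/289

With E = 16*u^2 + 1, F = 16*u*v, G = 16*v^2 + 1, L = 4/sqrt(16*u^2 + 16*v^2 + 1), M = 0, N = 4/sqrt(16*u^2 + 16*v^2 + 1), assemble
  H = (EN − 2FM + GL) / (2(EG − F²)) = 4*(8*u^2 + 8*v^2 + 1)/(16*u^2 + 16*v^2 + 1)^(3/2).
At (u, v) = (1, 0): H = 36*sqrt(17)/289.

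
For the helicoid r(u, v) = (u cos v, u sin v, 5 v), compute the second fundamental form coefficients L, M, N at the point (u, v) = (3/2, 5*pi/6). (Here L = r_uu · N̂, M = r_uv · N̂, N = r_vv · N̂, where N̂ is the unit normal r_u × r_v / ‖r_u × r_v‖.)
L = 0;  M = -10*sqrt(109)/109;  N = 0

Compute the unit normal N̂(u, v) = (5*sin(v)/sqrt(u^2 + 25), -5*cos(v)/sqrt(u^2 + 25), u/sqrt(u^2 + 25)), and the second partials r_uu, r_uv, r_vv. Take dot products:
  L(u, v) = r_uu · N̂ = 0,
  M(u, v) = r_uv · N̂ = -5/sqrt(u^2 + 25),
  N(u, v) = r_vv · N̂ = 0.
Evaluating at (u, v) = (3/2, 5*pi/6):
  L = 0, M = -10*sqrt(109)/109, N = 0.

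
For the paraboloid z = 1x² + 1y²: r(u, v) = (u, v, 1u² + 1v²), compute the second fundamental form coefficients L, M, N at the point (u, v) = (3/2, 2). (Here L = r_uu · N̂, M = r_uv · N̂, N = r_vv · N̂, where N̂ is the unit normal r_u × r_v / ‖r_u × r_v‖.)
L = sqrt(26)/13;  M = 0;  N = sqrt(26)/13

Compute the unit normal N̂(u, v) = (-2*u/sqrt(4*u^2 + 4*v^2 + 1), -2*v/sqrt(4*u^2 + 4*v^2 + 1), 1/sqrt(4*u^2 + 4*v^2 + 1)), and the second partials r_uu, r_uv, r_vv. Take dot products:
  L(u, v) = r_uu · N̂ = 2/sqrt(4*u^2 + 4*v^2 + 1),
  M(u, v) = r_uv · N̂ = 0,
  N(u, v) = r_vv · N̂ = 2/sqrt(4*u^2 + 4*v^2 + 1).
Evaluating at (u, v) = (3/2, 2):
  L = sqrt(26)/13, M = 0, N = sqrt(26)/13.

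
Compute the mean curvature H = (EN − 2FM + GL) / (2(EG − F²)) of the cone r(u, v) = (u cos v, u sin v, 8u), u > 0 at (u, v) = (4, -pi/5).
H = sqrt(65)/65

With E = 65, F = 0, G = u^2, L = 0, M = 0, N = 8*sqrt(65)*u^2/(65*Abs(u)), assemble
  H = (EN − 2FM + GL) / (2(EG − F²)) = 4*sqrt(65)/(65*Abs(u)).
At (u, v) = (4, -pi/5): H = sqrt(65)/65.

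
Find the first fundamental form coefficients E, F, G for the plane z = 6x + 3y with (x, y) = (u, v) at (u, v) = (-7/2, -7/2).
E = 37;  F = 18;  G = 10

Partials: r_u = (1, 0, 6), r_v = (0, 1, 3). As functions of (u, v):
  E = r_u · r_u = 37,
  F = r_u · r_v = 18,
  G = r_v · r_v = 10.
Evaluating at (u, v) = (-7/2, -7/2): E = 37, F = 18, G = 10.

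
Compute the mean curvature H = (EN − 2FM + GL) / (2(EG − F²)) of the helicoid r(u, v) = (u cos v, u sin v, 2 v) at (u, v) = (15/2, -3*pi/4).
H = 0

With E = 1, F = 0, G = u^2 + 4, L = 0, M = -2/sqrt(u^2 + 4), N = 0, assemble
  H = (EN − 2FM + GL) / (2(EG − F²)) = 0.
At (u, v) = (15/2, -3*pi/4): H = 0.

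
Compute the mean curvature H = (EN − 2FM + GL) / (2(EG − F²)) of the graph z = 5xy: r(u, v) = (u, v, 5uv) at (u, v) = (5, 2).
H = -625*sqrt(6)/23958

With E = 25*v^2 + 1, F = 25*u*v, G = 25*u^2 + 1, L = 0, M = 5/sqrt(25*u^2 + 25*v^2 + 1), N = 0, assemble
  H = (EN − 2FM + GL) / (2(EG − F²)) = -125*u*v/(25*u^2 + 25*v^2 + 1)^(3/2).
At (u, v) = (5, 2): H = -625*sqrt(6)/23958.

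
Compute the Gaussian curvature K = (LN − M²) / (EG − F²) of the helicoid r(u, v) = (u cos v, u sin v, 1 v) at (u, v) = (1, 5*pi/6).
K = -1/4

Coefficients of the first fundamental form: E = 1, F = 0, G = u^2 + 1.
Coefficients of the second fundamental form: L = 0, M = -1/sqrt(u^2 + 1), N = 0.
Assemble K = (LN − M²)/(EG − F²) = -1/(u^2 + 1)^2. At (u, v) = (1, 5*pi/6): K = -1/4.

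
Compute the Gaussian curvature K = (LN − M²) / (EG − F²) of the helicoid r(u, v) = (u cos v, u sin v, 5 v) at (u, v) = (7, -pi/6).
K = -25/5476

Coefficients of the first fundamental form: E = 1, F = 0, G = u^2 + 25.
Coefficients of the second fundamental form: L = 0, M = -5/sqrt(u^2 + 25), N = 0.
Assemble K = (LN − M²)/(EG − F²) = -25/(u^2 + 25)^2. At (u, v) = (7, -pi/6): K = -25/5476.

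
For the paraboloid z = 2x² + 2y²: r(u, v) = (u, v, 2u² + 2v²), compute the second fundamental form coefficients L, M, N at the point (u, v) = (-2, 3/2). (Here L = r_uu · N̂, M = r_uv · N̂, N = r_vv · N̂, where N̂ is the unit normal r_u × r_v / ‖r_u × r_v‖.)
L = 4*sqrt(101)/101;  M = 0;  N = 4*sqrt(101)/101

Compute the unit normal N̂(u, v) = (-4*u/sqrt(16*u^2 + 16*v^2 + 1), -4*v/sqrt(16*u^2 + 16*v^2 + 1), 1/sqrt(16*u^2 + 16*v^2 + 1)), and the second partials r_uu, r_uv, r_vv. Take dot products:
  L(u, v) = r_uu · N̂ = 4/sqrt(16*u^2 + 16*v^2 + 1),
  M(u, v) = r_uv · N̂ = 0,
  N(u, v) = r_vv · N̂ = 4/sqrt(16*u^2 + 16*v^2 + 1).
Evaluating at (u, v) = (-2, 3/2):
  L = 4*sqrt(101)/101, M = 0, N = 4*sqrt(101)/101.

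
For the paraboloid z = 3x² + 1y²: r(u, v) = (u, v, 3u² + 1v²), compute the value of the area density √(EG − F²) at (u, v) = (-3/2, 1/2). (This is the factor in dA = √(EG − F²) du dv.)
√(EG − F²)|_{(-3/2, 1/2)} = sqrt(83)

E = 36*u^2 + 1, F = 12*u*v, G = 4*v^2 + 1, so EG − F² = 36*u^2 + 4*v^2 + 1. Taking the positive square root: √(EG − F²) = sqrt(36*u^2 + 4*v^2 + 1). At (u, v) = (-3/2, 1/2): sqrt(83).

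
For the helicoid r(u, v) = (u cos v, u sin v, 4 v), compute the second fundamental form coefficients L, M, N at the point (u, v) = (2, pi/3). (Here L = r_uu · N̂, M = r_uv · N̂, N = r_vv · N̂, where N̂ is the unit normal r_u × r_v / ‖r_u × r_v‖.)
L = 0;  M = -2*sqrt(5)/5;  N = 0

Compute the unit normal N̂(u, v) = (4*sin(v)/sqrt(u^2 + 16), -4*cos(v)/sqrt(u^2 + 16), u/sqrt(u^2 + 16)), and the second partials r_uu, r_uv, r_vv. Take dot products:
  L(u, v) = r_uu · N̂ = 0,
  M(u, v) = r_uv · N̂ = -4/sqrt(u^2 + 16),
  N(u, v) = r_vv · N̂ = 0.
Evaluating at (u, v) = (2, pi/3):
  L = 0, M = -2*sqrt(5)/5, N = 0.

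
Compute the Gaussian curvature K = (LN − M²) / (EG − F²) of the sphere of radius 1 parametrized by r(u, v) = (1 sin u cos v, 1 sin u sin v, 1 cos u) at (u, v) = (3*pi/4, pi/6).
K = 1

Coefficients of the first fundamental form: E = 1, F = 0, G = sin(u)^2.
Coefficients of the second fundamental form: L = -sin(u)/Abs(sin(u)), M = 0, N = -sin(u)^3/Abs(sin(u)).
Assemble K = (LN − M²)/(EG − F²) = 1. At (u, v) = (3*pi/4, pi/6): K = 1.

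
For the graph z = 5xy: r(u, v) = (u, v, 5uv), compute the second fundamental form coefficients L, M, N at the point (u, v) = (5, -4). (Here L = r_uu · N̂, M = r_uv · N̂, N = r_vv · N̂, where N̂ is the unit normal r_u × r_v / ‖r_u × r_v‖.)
L = 0;  M = 5*sqrt(114)/342;  N = 0

Compute the unit normal N̂(u, v) = (-5*v/sqrt(25*u^2 + 25*v^2 + 1), -5*u/sqrt(25*u^2 + 25*v^2 + 1), 1/sqrt(25*u^2 + 25*v^2 + 1)), and the second partials r_uu, r_uv, r_vv. Take dot products:
  L(u, v) = r_uu · N̂ = 0,
  M(u, v) = r_uv · N̂ = 5/sqrt(25*u^2 + 25*v^2 + 1),
  N(u, v) = r_vv · N̂ = 0.
Evaluating at (u, v) = (5, -4):
  L = 0, M = 5*sqrt(114)/342, N = 0.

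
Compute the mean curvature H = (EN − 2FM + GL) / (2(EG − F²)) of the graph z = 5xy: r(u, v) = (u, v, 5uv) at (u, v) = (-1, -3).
H = -375*sqrt(251)/63001

With E = 25*v^2 + 1, F = 25*u*v, G = 25*u^2 + 1, L = 0, M = 5/sqrt(25*u^2 + 25*v^2 + 1), N = 0, assemble
  H = (EN − 2FM + GL) / (2(EG − F²)) = -125*u*v/(25*u^2 + 25*v^2 + 1)^(3/2).
At (u, v) = (-1, -3): H = -375*sqrt(251)/63001.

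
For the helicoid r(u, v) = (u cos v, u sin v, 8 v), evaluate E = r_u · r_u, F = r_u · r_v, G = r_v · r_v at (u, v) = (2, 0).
E = 1;  F = 0;  G = 68

Partials: r_u = (cos(v), sin(v), 0), r_v = (-u*sin(v), u*cos(v), 8). As functions of (u, v):
  E = r_u · r_u = 1,
  F = r_u · r_v = 0,
  G = r_v · r_v = u^2 + 64.
Evaluating at (u, v) = (2, 0): E = 1, F = 0, G = 68.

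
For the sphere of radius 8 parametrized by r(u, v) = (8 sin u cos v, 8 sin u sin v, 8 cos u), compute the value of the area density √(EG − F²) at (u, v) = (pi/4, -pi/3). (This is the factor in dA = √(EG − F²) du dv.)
√(EG − F²)|_{(pi/4, -pi/3)} = 32*sqrt(2)

E = 64, F = 0, G = 64*sin(u)^2, so EG − F² = 4096*sin(u)^2. Taking the positive square root: √(EG − F²) = 64*Abs(sin(u)). At (u, v) = (pi/4, -pi/3): 32*sqrt(2).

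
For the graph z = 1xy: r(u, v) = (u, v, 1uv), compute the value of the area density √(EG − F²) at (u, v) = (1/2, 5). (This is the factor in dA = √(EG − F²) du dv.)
√(EG − F²)|_{(1/2, 5)} = sqrt(105)/2

E = v^2 + 1, F = u*v, G = u^2 + 1, so EG − F² = u^2 + v^2 + 1. Taking the positive square root: √(EG − F²) = sqrt(u^2 + v^2 + 1). At (u, v) = (1/2, 5): sqrt(105)/2.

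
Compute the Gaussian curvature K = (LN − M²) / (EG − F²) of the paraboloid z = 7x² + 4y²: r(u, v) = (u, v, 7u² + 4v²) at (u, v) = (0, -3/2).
K = 112/21025

Coefficients of the first fundamental form: E = 196*u^2 + 1, F = 112*u*v, G = 64*v^2 + 1.
Coefficients of the second fundamental form: L = 14/sqrt(196*u^2 + 64*v^2 + 1), M = 0, N = 8/sqrt(196*u^2 + 64*v^2 + 1).
Assemble K = (LN − M²)/(EG − F²) = 112/(38416*u^4 + 25088*u^2*v^2 + 392*u^2 + 4096*v^4 + 128*v^2 + 1). At (u, v) = (0, -3/2): K = 112/21025.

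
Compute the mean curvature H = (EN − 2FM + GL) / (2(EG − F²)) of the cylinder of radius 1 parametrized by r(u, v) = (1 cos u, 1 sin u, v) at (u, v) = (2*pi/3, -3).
H = -1/2

With E = 1, F = 0, G = 1, L = -1, M = 0, N = 0, assemble
  H = (EN − 2FM + GL) / (2(EG − F²)) = -1/2.
At (u, v) = (2*pi/3, -3): H = -1/2.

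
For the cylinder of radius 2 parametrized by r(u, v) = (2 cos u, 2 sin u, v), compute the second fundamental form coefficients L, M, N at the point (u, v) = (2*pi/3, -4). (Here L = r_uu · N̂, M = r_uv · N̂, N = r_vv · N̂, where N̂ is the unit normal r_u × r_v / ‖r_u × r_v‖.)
L = -2;  M = 0;  N = 0

Compute the unit normal N̂(u, v) = (cos(u), sin(u), 0), and the second partials r_uu, r_uv, r_vv. Take dot products:
  L(u, v) = r_uu · N̂ = -2,
  M(u, v) = r_uv · N̂ = 0,
  N(u, v) = r_vv · N̂ = 0.
Evaluating at (u, v) = (2*pi/3, -4):
  L = -2, M = 0, N = 0.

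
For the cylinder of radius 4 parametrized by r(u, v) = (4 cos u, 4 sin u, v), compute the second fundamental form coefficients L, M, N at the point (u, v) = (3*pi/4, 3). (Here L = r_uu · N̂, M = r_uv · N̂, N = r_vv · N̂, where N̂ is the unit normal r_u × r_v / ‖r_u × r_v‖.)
L = -4;  M = 0;  N = 0

Compute the unit normal N̂(u, v) = (cos(u), sin(u), 0), and the second partials r_uu, r_uv, r_vv. Take dot products:
  L(u, v) = r_uu · N̂ = -4,
  M(u, v) = r_uv · N̂ = 0,
  N(u, v) = r_vv · N̂ = 0.
Evaluating at (u, v) = (3*pi/4, 3):
  L = -4, M = 0, N = 0.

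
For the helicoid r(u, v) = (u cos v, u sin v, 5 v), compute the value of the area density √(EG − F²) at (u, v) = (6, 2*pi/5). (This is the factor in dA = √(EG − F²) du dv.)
√(EG − F²)|_{(6, 2*pi/5)} = sqrt(61)

E = 1, F = 0, G = u^2 + 25, so EG − F² = u^2 + 25. Taking the positive square root: √(EG − F²) = sqrt(u^2 + 25). At (u, v) = (6, 2*pi/5): sqrt(61).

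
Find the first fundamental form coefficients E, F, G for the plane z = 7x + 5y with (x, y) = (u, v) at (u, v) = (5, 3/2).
E = 50;  F = 35;  G = 26

Partials: r_u = (1, 0, 7), r_v = (0, 1, 5). As functions of (u, v):
  E = r_u · r_u = 50,
  F = r_u · r_v = 35,
  G = r_v · r_v = 26.
Evaluating at (u, v) = (5, 3/2): E = 50, F = 35, G = 26.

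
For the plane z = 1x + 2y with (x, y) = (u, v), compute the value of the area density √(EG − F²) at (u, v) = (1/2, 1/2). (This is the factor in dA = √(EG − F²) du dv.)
√(EG − F²)|_{(1/2, 1/2)} = sqrt(6)

E = 2, F = 2, G = 5, so EG − F² = 6. Taking the positive square root: √(EG − F²) = sqrt(6). At (u, v) = (1/2, 1/2): sqrt(6).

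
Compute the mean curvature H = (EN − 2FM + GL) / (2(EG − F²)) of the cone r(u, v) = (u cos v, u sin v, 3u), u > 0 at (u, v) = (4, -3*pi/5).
H = 3*sqrt(10)/80

With E = 10, F = 0, G = u^2, L = 0, M = 0, N = 3*sqrt(10)*u^2/(10*Abs(u)), assemble
  H = (EN − 2FM + GL) / (2(EG − F²)) = 3*sqrt(10)/(20*Abs(u)).
At (u, v) = (4, -3*pi/5): H = 3*sqrt(10)/80.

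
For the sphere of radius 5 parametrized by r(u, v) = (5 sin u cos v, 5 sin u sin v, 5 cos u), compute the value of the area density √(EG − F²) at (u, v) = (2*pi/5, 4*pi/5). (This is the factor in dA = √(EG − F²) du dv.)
√(EG − F²)|_{(2*pi/5, 4*pi/5)} = 25*sqrt(2*sqrt(5) + 10)/4

E = 25, F = 0, G = 25*sin(u)^2, so EG − F² = 625*sin(u)^2. Taking the positive square root: √(EG − F²) = 25*Abs(sin(u)). At (u, v) = (2*pi/5, 4*pi/5): 25*sqrt(2*sqrt(5) + 10)/4.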